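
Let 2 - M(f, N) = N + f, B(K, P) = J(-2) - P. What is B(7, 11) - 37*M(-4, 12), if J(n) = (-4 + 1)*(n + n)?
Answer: 223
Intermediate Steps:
J(n) = -6*n
B(K, P) = 12 - P (B(K, P) = -6*(-2) - P = 12 - P)
M(f, N) = 2 - N - f (M(f, N) = 2 - (N + f) = 2 + (-N - f) = 2 - N - f)
B(7, 11) - 37*M(-4, 12) = (12 - 1*11) - 37*(2 - 1*12 - 1*(-4)) = (12 - 11) - 37*(2 - 12 + 4) = 1 - 37*(-6) = 1 + 222 = 223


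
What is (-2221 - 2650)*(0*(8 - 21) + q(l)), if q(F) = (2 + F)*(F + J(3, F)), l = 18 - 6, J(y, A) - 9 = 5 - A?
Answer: -954716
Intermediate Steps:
J(y, A) = 14 - A (J(y, A) = 9 + (5 - A) = 14 - A)
l = 12
q(F) = 28 + 14*F (q(F) = (2 + F)*(F + (14 - F)) = (2 + F)*14 = 28 + 14*F)
(-2221 - 2650)*(0*(8 - 21) + q(l)) = (-2221 - 2650)*(0*(8 - 21) + (28 + 14*12)) = -4871*(0*(-13) + (28 + 168)) = -4871*(0 + 196) = -4871*196 = -954716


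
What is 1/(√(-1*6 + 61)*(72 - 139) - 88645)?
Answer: -17729/1571537826 + 67*√55/7857689130 ≈ -1.1218e-5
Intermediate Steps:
1/(√(-1*6 + 61)*(72 - 139) - 88645) = 1/(√(-6 + 61)*(-67) - 88645) = 1/(√55*(-67) - 88645) = 1/(-67*√55 - 88645) = 1/(-88645 - 67*√55)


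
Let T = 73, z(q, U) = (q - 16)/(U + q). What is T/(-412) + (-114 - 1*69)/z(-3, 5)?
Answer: 149405/7828 ≈ 19.086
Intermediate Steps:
z(q, U) = (-16 + q)/(U + q)
T/(-412) + (-114 - 1*69)/z(-3, 5) = 73/(-412) + (-114 - 1*69)/(((-16 - 3)/(5 - 3))) = 73*(-1/412) + (-114 - 69)/((-19/2)) = -73/412 - 183/((½)*(-19)) = -73/412 - 183/(-19/2) = -73/412 - 183*(-2/19) = -73/412 + 366/19 = 149405/7828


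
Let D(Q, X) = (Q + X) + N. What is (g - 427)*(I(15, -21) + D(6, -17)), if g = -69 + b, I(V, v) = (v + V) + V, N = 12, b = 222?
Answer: -2740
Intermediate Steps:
D(Q, X) = 12 + Q + X (D(Q, X) = (Q + X) + 12 = 12 + Q + X)
I(V, v) = v + 2*V (I(V, v) = (V + v) + V = v + 2*V)
g = 153 (g = -69 + 222 = 153)
(g - 427)*(I(15, -21) + D(6, -17)) = (153 - 427)*((-21 + 2*15) + (12 + 6 - 17)) = -274*((-21 + 30) + 1) = -274*(9 + 1) = -274*10 = -2740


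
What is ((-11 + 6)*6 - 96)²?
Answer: 15876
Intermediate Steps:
((-11 + 6)*6 - 96)² = (-5*6 - 96)² = (-30 - 96)² = (-126)² = 15876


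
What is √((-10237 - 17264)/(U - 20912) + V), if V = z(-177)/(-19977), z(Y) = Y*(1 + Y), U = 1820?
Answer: I*√53403783561087/21188938 ≈ 0.34489*I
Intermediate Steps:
V = -10384/6659 (V = -177*(1 - 177)/(-19977) = -177*(-176)*(-1/19977) = 31152*(-1/19977) = -10384/6659 ≈ -1.5594)
√((-10237 - 17264)/(U - 20912) + V) = √((-10237 - 17264)/(1820 - 20912) - 10384/6659) = √(-27501/(-19092) - 10384/6659) = √(-27501*(-1/19092) - 10384/6659) = √(9167/6364 - 10384/6659) = √(-5040723/42377876) = I*√53403783561087/21188938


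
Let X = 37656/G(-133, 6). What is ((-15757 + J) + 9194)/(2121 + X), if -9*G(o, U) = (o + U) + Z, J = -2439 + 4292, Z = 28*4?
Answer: -7850/41191 ≈ -0.19058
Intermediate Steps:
Z = 112
J = 1853
G(o, U) = -112/9 - U/9 - o/9 (G(o, U) = -((o + U) + 112)/9 = -((U + o) + 112)/9 = -(112 + U + o)/9 = -112/9 - U/9 - o/9)
X = 112968/5 (X = 37656/(-112/9 - ⅑*6 - ⅑*(-133)) = 37656/(-112/9 - ⅔ + 133/9) = 37656/(5/3) = 37656*(⅗) = 112968/5 ≈ 22594.)
((-15757 + J) + 9194)/(2121 + X) = ((-15757 + 1853) + 9194)/(2121 + 112968/5) = (-13904 + 9194)/(123573/5) = -4710*5/123573 = -7850/41191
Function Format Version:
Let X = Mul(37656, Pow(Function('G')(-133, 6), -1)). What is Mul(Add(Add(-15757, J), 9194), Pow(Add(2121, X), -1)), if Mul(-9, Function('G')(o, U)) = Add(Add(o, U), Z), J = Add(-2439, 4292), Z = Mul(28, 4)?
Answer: Rational(-7850, 41191) ≈ -0.19058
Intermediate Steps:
Z = 112
J = 1853
Function('G')(o, U) = Add(Rational(-112, 9), Mul(Rational(-1, 9), U), Mul(Rational(-1, 9), o)) (Function('G')(o, U) = Mul(Rational(-1, 9), Add(Add(o, U), 112)) = Mul(Rational(-1, 9), Add(Add(U, o), 112)) = Mul(Rational(-1, 9), Add(112, U, o)) = Add(Rational(-112, 9), Mul(Rational(-1, 9), U), Mul(Rational(-1, 9), o)))
X = Rational(112968, 5) (X = Mul(37656, Pow(Add(Rational(-112, 9), Mul(Rational(-1, 9), 6), Mul(Rational(-1, 9), -133)), -1)) = Mul(37656, Pow(Add(Rational(-112, 9), Rational(-2, 3), Rational(133, 9)), -1)) = Mul(37656, Pow(Rational(5, 3), -1)) = Mul(37656, Rational(3, 5)) = Rational(112968, 5) ≈ 22594.)
Mul(Add(Add(-15757, J), 9194), Pow(Add(2121, X), -1)) = Mul(Add(Add(-15757, 1853), 9194), Pow(Add(2121, Rational(112968, 5)), -1)) = Mul(Add(-13904, 9194), Pow(Rational(123573, 5), -1)) = Mul(-4710, Rational(5, 123573)) = Rational(-7850, 41191)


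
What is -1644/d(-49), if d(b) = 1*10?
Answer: -822/5 ≈ -164.40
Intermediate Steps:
d(b) = 10
-1644/d(-49) = -1644/10 = -1644*⅒ = -822/5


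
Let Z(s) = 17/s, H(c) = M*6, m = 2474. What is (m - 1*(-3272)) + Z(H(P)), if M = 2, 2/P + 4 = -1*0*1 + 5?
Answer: 68969/12 ≈ 5747.4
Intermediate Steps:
P = 2 (P = 2/(-4 + (-1*0*1 + 5)) = 2/(-4 + (0*1 + 5)) = 2/(-4 + (0 + 5)) = 2/(-4 + 5) = 2/1 = 2*1 = 2)
H(c) = 12 (H(c) = 2*6 = 12)
(m - 1*(-3272)) + Z(H(P)) = (2474 - 1*(-3272)) + 17/12 = (2474 + 3272) + 17*(1/12) = 5746 + 17/12 = 68969/12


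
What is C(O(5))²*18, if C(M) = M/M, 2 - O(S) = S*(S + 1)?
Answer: 18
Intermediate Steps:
O(S) = 2 - S*(1 + S) (O(S) = 2 - S*(S + 1) = 2 - S*(1 + S))
C(M) = 1
C(O(5))²*18 = 1²*18 = 1*18 = 18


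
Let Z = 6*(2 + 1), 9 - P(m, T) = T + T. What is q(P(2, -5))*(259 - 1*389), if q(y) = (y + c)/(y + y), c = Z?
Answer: -2405/19 ≈ -126.58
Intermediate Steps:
P(m, T) = 9 - 2*T (P(m, T) = 9 - (T + T) = 9 - 2*T)
Z = 18 (Z = 6*3 = 18)
c = 18
q(y) = (18 + y)/(2*y) (q(y) = (y + 18)/(y + y) = (18 + y)/((2*y)) = (18 + y)*(1/(2*y)) = (18 + y)/(2*y))
q(P(2, -5))*(259 - 1*389) = ((18 + (9 - 2*(-5)))/(2*(9 - 2*(-5))))*(259 - 1*389) = ((18 + (9 + 10))/(2*(9 + 10)))*(259 - 389) = ((½)*(18 + 19)/19)*(-130) = ((½)*(1/19)*37)*(-130) = (37/38)*(-130) = -2405/19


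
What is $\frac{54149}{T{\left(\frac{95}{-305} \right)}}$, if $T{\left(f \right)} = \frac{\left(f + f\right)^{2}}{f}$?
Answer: $- \frac{3303089}{76} \approx -43462.0$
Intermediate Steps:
$T{\left(f \right)} = 4 f$ ($T{\left(f \right)} = \frac{\left(2 f\right)^{2}}{f} = \frac{4 f^{2}}{f} = 4 f$)
$\frac{54149}{T{\left(\frac{95}{-305} \right)}} = \frac{54149}{4 \frac{95}{-305}} = \frac{54149}{4 \cdot 95 \left(- \frac{1}{305}\right)} = \frac{54149}{4 \left(- \frac{19}{61}\right)} = \frac{54149}{- \frac{76}{61}} = 54149 \left(- \frac{61}{76}\right) = - \frac{3303089}{76}$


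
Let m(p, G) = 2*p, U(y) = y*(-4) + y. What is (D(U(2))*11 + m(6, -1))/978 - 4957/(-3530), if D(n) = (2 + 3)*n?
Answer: 620901/575390 ≈ 1.0791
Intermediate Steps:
U(y) = -3*y (U(y) = -4*y + y = -3*y)
D(n) = 5*n
(D(U(2))*11 + m(6, -1))/978 - 4957/(-3530) = ((5*(-3*2))*11 + 2*6)/978 - 4957/(-3530) = ((5*(-6))*11 + 12)*(1/978) - 4957*(-1/3530) = (-30*11 + 12)*(1/978) + 4957/3530 = (-330 + 12)*(1/978) + 4957/3530 = -318*1/978 + 4957/3530 = -53/163 + 4957/3530 = 620901/575390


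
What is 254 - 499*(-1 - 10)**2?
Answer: -60125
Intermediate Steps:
254 - 499*(-1 - 10)**2 = 254 - 499*(-11)**2 = 254 - 499*121 = 254 - 60379 = -60125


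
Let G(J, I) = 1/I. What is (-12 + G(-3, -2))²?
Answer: 625/4 ≈ 156.25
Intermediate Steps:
(-12 + G(-3, -2))² = (-12 + 1/(-2))² = (-12 - ½)² = (-25/2)² = 625/4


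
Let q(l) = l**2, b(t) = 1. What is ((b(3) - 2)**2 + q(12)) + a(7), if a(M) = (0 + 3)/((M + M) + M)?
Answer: 1016/7 ≈ 145.14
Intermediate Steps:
a(M) = 1/M (a(M) = 3/(2*M + M) = 3/((3*M)) = 3*(1/(3*M)) = 1/M)
((b(3) - 2)**2 + q(12)) + a(7) = ((1 - 2)**2 + 12**2) + 1/7 = ((-1)**2 + 144) + 1/7 = (1 + 144) + 1/7 = 145 + 1/7 = 1016/7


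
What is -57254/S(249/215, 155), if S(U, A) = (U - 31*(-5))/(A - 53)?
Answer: -627790110/16787 ≈ -37397.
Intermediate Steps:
S(U, A) = (155 + U)/(-53 + A) (S(U, A) = (U + 155)/(-53 + A) = (155 + U)/(-53 + A))
-57254/S(249/215, 155) = -57254*(-53 + 155)/(155 + 249/215) = -57254*102/(155 + 249*(1/215)) = -57254*102/(155 + 249/215) = -57254/((1/102)*(33574/215)) = -57254/16787/10965 = -57254*10965/16787 = -627790110/16787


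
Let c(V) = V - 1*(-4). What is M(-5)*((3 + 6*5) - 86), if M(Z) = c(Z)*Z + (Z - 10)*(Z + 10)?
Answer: 3710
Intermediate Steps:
c(V) = 4 + V (c(V) = V + 4 = 4 + V)
M(Z) = Z*(4 + Z) + (-10 + Z)*(10 + Z) (M(Z) = (4 + Z)*Z + (Z - 10)*(Z + 10) = Z*(4 + Z) + (-10 + Z)*(10 + Z))
M(-5)*((3 + 6*5) - 86) = (-100 + (-5)² - 5*(4 - 5))*((3 + 6*5) - 86) = (-100 + 25 - 5*(-1))*((3 + 30) - 86) = (-100 + 25 + 5)*(33 - 86) = -70*(-53) = 3710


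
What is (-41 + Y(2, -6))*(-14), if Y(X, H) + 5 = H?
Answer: 728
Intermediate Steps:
Y(X, H) = -5 + H
(-41 + Y(2, -6))*(-14) = (-41 + (-5 - 6))*(-14) = (-41 - 11)*(-14) = -52*(-14) = 728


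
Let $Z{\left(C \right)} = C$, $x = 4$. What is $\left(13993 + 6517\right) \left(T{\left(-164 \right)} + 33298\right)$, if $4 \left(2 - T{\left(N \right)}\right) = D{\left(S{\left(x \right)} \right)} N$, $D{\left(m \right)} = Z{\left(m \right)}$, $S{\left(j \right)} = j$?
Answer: $686346640$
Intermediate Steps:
$D{\left(m \right)} = m$
$T{\left(N \right)} = 2 - N$ ($T{\left(N \right)} = 2 - \frac{4 N}{4} = 2 - N$)
$\left(13993 + 6517\right) \left(T{\left(-164 \right)} + 33298\right) = \left(13993 + 6517\right) \left(\left(2 - -164\right) + 33298\right) = 20510 \left(\left(2 + 164\right) + 33298\right) = 20510 \left(166 + 33298\right) = 20510 \cdot 33464 = 686346640$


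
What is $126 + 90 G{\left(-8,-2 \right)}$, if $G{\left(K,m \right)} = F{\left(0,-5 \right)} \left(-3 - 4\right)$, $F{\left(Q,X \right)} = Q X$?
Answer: $126$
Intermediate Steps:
$G{\left(K,m \right)} = 0$ ($G{\left(K,m \right)} = 0 \left(-5\right) \left(-3 - 4\right) = 0 \left(-7\right) = 0$)
$126 + 90 G{\left(-8,-2 \right)} = 126 + 90 \cdot 0 = 126 + 0 = 126$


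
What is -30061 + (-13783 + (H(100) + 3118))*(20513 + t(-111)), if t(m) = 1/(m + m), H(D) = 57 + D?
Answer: -646741853/3 ≈ -2.1558e+8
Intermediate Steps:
t(m) = 1/(2*m)
-30061 + (-13783 + (H(100) + 3118))*(20513 + t(-111)) = -30061 + (-13783 + ((57 + 100) + 3118))*(20513 + (½)/(-111)) = -30061 + (-13783 + (157 + 3118))*(20513 + (½)*(-1/111)) = -30061 + (-13783 + 3275)*(20513 - 1/222) = -30061 - 10508*4553885/222 = -30061 - 646651670/3 = -646741853/3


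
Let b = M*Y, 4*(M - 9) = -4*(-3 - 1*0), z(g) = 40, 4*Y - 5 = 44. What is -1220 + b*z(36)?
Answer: 4660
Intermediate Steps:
Y = 49/4 (Y = 5/4 + (¼)*44 = 5/4 + 11 = 49/4 ≈ 12.250)
M = 12 (M = 9 + (-4*(-3 - 1*0))/4 = 9 + (-4*(-3 + 0))/4 = 9 + (-4*(-3))/4 = 9 + (¼)*12 = 9 + 3 = 12)
b = 147 (b = 12*(49/4) = 147)
-1220 + b*z(36) = -1220 + 147*40 = -1220 + 5880 = 4660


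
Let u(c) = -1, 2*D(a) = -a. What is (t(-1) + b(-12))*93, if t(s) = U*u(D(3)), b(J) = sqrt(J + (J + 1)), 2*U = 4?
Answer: -186 + 93*I*sqrt(23) ≈ -186.0 + 446.01*I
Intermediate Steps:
D(a) = -a/2 (D(a) = (-a)/2 = -a/2)
U = 2 (U = (1/2)*4 = 2)
b(J) = sqrt(1 + 2*J) (b(J) = sqrt(J + (1 + J)) = sqrt(1 + 2*J))
t(s) = -2 (t(s) = 2*(-1) = -2)
(t(-1) + b(-12))*93 = (-2 + sqrt(1 + 2*(-12)))*93 = (-2 + sqrt(1 - 24))*93 = (-2 + sqrt(-23))*93 = (-2 + I*sqrt(23))*93 = -186 + 93*I*sqrt(23)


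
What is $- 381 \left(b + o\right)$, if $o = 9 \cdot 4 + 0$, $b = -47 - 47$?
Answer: $22098$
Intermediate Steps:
$b = -94$ ($b = -47 - 47 = -94$)
$o = 36$ ($o = 36 + 0 = 36$)
$- 381 \left(b + o\right) = - 381 \left(-94 + 36\right) = \left(-381\right) \left(-58\right) = 22098$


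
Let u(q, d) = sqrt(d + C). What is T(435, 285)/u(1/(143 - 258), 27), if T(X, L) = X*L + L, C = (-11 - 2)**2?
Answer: 62130/7 ≈ 8875.7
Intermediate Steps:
C = 169 (C = (-13)**2 = 169)
T(X, L) = L + L*X (T(X, L) = L*X + L = L + L*X)
u(q, d) = sqrt(169 + d) (u(q, d) = sqrt(d + 169) = sqrt(169 + d))
T(435, 285)/u(1/(143 - 258), 27) = (285*(1 + 435))/(sqrt(169 + 27)) = (285*436)/(sqrt(196)) = 124260/14 = 124260*(1/14) = 62130/7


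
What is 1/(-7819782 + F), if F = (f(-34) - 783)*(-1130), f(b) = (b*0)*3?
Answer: -1/6934992 ≈ -1.4420e-7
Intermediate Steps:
f(b) = 0 (f(b) = 0*3 = 0)
F = 884790 (F = (0 - 783)*(-1130) = -783*(-1130) = 884790)
1/(-7819782 + F) = 1/(-7819782 + 884790) = 1/(-6934992) = -1/6934992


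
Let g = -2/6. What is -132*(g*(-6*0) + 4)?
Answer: -528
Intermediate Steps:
g = -1/3 (g = -2*1/6 = -1/3 ≈ -0.33333)
-132*(g*(-6*0) + 4) = -132*(-(-2)*0 + 4) = -132*(-1/3*0 + 4) = -132*(0 + 4) = -132*4 = -528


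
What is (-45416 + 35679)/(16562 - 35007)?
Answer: 1391/2635 ≈ 0.52789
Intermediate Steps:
(-45416 + 35679)/(16562 - 35007) = -9737/(-18445) = -9737*(-1/18445) = 1391/2635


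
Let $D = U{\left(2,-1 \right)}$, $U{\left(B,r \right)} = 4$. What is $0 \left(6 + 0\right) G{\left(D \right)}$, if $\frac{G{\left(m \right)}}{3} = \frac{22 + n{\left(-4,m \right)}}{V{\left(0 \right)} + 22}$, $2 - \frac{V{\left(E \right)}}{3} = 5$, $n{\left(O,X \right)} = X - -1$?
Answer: $0$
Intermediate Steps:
$n{\left(O,X \right)} = 1 + X$ ($n{\left(O,X \right)} = X + 1 = 1 + X$)
$V{\left(E \right)} = -9$ ($V{\left(E \right)} = 6 - 15 = -9$)
$D = 4$
$G{\left(m \right)} = \frac{69}{13} + \frac{3 m}{13}$ ($G{\left(m \right)} = 3 \frac{22 + \left(1 + m\right)}{-9 + 22} = 3 \frac{23 + m}{13} = 3 \left(23 + m\right) \frac{1}{13} = 3 \left(\frac{23}{13} + \frac{m}{13}\right) = \frac{69}{13} + \frac{3 m}{13}$)
$0 \left(6 + 0\right) G{\left(D \right)} = 0 \left(6 + 0\right) \left(\frac{69}{13} + \frac{3}{13} \cdot 4\right) = 0 \cdot 6 \left(\frac{69}{13} + \frac{12}{13}\right) = 0 \cdot \frac{81}{13} = 0$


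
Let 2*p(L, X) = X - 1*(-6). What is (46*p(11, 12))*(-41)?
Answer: -16974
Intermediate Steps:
p(L, X) = 3 + X/2 (p(L, X) = (X - 1*(-6))/2 = (X + 6)/2 = (6 + X)/2 = 3 + X/2)
(46*p(11, 12))*(-41) = (46*(3 + (½)*12))*(-41) = (46*(3 + 6))*(-41) = (46*9)*(-41) = 414*(-41) = -16974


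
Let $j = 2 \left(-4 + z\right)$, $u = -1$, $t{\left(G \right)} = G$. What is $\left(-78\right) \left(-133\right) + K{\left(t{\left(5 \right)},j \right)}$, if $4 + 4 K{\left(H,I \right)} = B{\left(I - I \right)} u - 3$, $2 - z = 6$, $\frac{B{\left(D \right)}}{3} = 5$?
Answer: $\frac{20737}{2} \approx 10369.0$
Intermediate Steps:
$B{\left(D \right)} = 15$ ($B{\left(D \right)} = 3 \cdot 5 = 15$)
$z = -4$ ($z = 2 - 6 = -4$)
$j = -16$ ($j = 2 \left(-4 - 4\right) = 2 \left(-8\right) = -16$)
$K{\left(H,I \right)} = - \frac{11}{2}$ ($K{\left(H,I \right)} = -1 + \frac{15 \left(-1\right) - 3}{4} = -1 + \frac{-15 - 3}{4} = -1 + \frac{1}{4} \left(-18\right) = -1 - \frac{9}{2} = - \frac{11}{2}$)
$\left(-78\right) \left(-133\right) + K{\left(t{\left(5 \right)},j \right)} = \left(-78\right) \left(-133\right) - \frac{11}{2} = 10374 - \frac{11}{2} = \frac{20737}{2}$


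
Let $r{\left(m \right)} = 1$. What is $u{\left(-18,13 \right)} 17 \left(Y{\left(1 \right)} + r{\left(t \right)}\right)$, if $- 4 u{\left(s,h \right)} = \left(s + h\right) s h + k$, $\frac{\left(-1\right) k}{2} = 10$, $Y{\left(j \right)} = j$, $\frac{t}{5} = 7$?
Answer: $-9775$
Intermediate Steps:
$t = 35$ ($t = 5 \cdot 7 = 35$)
$k = -20$ ($k = \left(-2\right) 10 = -20$)
$u{\left(s,h \right)} = 5 - \frac{h s \left(h + s\right)}{4}$ ($u{\left(s,h \right)} = - \frac{\left(s + h\right) s h - 20}{4} = - \frac{\left(h + s\right) s h - 20}{4} = - \frac{s \left(h + s\right) h - 20}{4} = - \frac{h s \left(h + s\right) - 20}{4} = - \frac{-20 + h s \left(h + s\right)}{4} = 5 - \frac{h s \left(h + s\right)}{4}$)
$u{\left(-18,13 \right)} 17 \left(Y{\left(1 \right)} + r{\left(t \right)}\right) = \left(5 - \frac{13 \left(-18\right)^{2}}{4} - - \frac{9 \cdot 13^{2}}{2}\right) 17 \left(1 + 1\right) = \left(5 - \frac{13}{4} \cdot 324 - \left(- \frac{9}{2}\right) 169\right) 17 \cdot 2 = \left(5 - 1053 + \frac{1521}{2}\right) 34 = \left(- \frac{575}{2}\right) 34 = -9775$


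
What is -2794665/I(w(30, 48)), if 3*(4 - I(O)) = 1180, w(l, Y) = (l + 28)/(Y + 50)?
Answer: 8383995/1168 ≈ 7178.1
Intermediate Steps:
w(l, Y) = (28 + l)/(50 + Y)
I(O) = -1168/3 (I(O) = 4 - ⅓*1180 = 4 - 1180/3 = -1168/3)
-2794665/I(w(30, 48)) = -2794665/(-1168/3) = -2794665*(-3/1168) = 8383995/1168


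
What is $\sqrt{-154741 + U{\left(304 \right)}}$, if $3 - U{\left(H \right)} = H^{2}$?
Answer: $i \sqrt{247154} \approx 497.15 i$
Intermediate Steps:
$U{\left(H \right)} = 3 - H^{2}$
$\sqrt{-154741 + U{\left(304 \right)}} = \sqrt{-154741 + \left(3 - 304^{2}\right)} = \sqrt{-154741 + \left(3 - 92416\right)} = \sqrt{-154741 - 92413} = \sqrt{-247154} = i \sqrt{247154}$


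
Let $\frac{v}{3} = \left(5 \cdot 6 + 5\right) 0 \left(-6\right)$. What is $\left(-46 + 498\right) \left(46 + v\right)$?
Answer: $20792$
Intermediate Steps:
$v = 0$ ($v = 3 \left(5 \cdot 6 + 5\right) 0 \left(-6\right) = 3 \left(30 + 5\right) 0 \left(-6\right) = 3 \cdot 35 \cdot 0 \left(-6\right) = 3 \cdot 0 \left(-6\right) = 3 \cdot 0 = 0$)
$\left(-46 + 498\right) \left(46 + v\right) = \left(-46 + 498\right) \left(46 + 0\right) = 452 \cdot 46 = 20792$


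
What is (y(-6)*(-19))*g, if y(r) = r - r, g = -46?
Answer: 0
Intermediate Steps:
y(r) = 0
(y(-6)*(-19))*g = (0*(-19))*(-46) = 0*(-46) = 0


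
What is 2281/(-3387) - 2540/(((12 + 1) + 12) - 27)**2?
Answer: -2153026/3387 ≈ -635.67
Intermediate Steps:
2281/(-3387) - 2540/(((12 + 1) + 12) - 27)**2 = 2281*(-1/3387) - 2540/((13 + 12) - 27)**2 = -2281/3387 - 2540/(25 - 27)**2 = -2281/3387 - 2540/((-2)**2) = -2281/3387 - 2540/4 = -2281/3387 - 2540*1/4 = -2281/3387 - 635 = -2153026/3387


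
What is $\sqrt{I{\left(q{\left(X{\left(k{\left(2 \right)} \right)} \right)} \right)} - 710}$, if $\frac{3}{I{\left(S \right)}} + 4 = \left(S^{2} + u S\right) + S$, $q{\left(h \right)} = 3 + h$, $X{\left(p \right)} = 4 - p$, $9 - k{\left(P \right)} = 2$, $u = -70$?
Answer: $\frac{i \sqrt{2843}}{2} \approx 26.66 i$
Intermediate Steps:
$k{\left(P \right)} = 7$ ($k{\left(P \right)} = 9 - 2 = 7$)
$I{\left(S \right)} = \frac{3}{-4 + S^{2} - 69 S}$ ($I{\left(S \right)} = \frac{3}{-4 + \left(\left(S^{2} - 70 S\right) + S\right)} = \frac{3}{-4 + \left(S^{2} - 69 S\right)} = \frac{3}{-4 + S^{2} - 69 S}$)
$\sqrt{I{\left(q{\left(X{\left(k{\left(2 \right)} \right)} \right)} \right)} - 710} = \sqrt{\frac{3}{-4 + \left(3 + \left(4 - 7\right)\right)^{2} - 69 \left(3 + \left(4 - 7\right)\right)} - 710} = \sqrt{\frac{3}{-4 + \left(3 - 3\right)^{2} - 69 \left(3 - 3\right)} - 710} = \sqrt{\frac{3}{-4 + 0^{2} - 0} - 710} = \sqrt{\frac{3}{-4 + 0 + 0} - 710} = \sqrt{\frac{3}{-4} - 710} = \sqrt{3 \left(- \frac{1}{4}\right) - 710} = \sqrt{- \frac{3}{4} - 710} = \sqrt{- \frac{2843}{4}} = \frac{i \sqrt{2843}}{2}$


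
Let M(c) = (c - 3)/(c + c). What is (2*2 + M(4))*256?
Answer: 1056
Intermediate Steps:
M(c) = (-3 + c)/(2*c) (M(c) = (-3 + c)/((2*c)) = (-3 + c)*(1/(2*c)) = (-3 + c)/(2*c))
(2*2 + M(4))*256 = (2*2 + (½)*(-3 + 4)/4)*256 = (4 + (½)*(¼)*1)*256 = (4 + ⅛)*256 = (33/8)*256 = 1056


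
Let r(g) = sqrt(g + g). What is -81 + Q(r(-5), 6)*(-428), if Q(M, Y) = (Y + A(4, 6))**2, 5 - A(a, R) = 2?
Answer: -34749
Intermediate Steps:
r(g) = sqrt(2)*sqrt(g) (r(g) = sqrt(2*g) = sqrt(2)*sqrt(g))
A(a, R) = 3 (A(a, R) = 5 - 1*2 = 5 - 2 = 3)
Q(M, Y) = (3 + Y)**2 (Q(M, Y) = (Y + 3)**2 = (3 + Y)**2)
-81 + Q(r(-5), 6)*(-428) = -81 + (3 + 6)**2*(-428) = -81 + 9**2*(-428) = -81 + 81*(-428) = -81 - 34668 = -34749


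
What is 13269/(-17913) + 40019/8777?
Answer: 200132778/52407467 ≈ 3.8188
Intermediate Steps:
13269/(-17913) + 40019/8777 = 13269*(-1/17913) + 40019*(1/8777) = -4423/5971 + 40019/8777 = 200132778/52407467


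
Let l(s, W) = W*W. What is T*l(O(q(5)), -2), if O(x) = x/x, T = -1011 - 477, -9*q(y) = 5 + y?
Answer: -5952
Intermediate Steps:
q(y) = -5/9 - y/9 (q(y) = -(5 + y)/9 = -5/9 - y/9)
T = -1488
O(x) = 1
l(s, W) = W**2
T*l(O(q(5)), -2) = -1488*(-2)**2 = -1488*4 = -5952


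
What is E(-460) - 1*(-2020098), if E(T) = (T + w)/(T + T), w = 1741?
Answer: 1858488879/920 ≈ 2.0201e+6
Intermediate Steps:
E(T) = (1741 + T)/(2*T) (E(T) = (T + 1741)/(T + T) = (1741 + T)/((2*T)) = (1741 + T)*(1/(2*T)) = (1741 + T)/(2*T))
E(-460) - 1*(-2020098) = (½)*(1741 - 460)/(-460) - 1*(-2020098) = (½)*(-1/460)*1281 + 2020098 = -1281/920 + 2020098 = 1858488879/920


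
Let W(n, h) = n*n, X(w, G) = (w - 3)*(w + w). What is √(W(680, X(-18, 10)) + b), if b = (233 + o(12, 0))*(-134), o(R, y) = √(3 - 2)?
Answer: 2*√107761 ≈ 656.54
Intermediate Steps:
o(R, y) = 1 (o(R, y) = √1 = 1)
X(w, G) = 2*w*(-3 + w) (X(w, G) = (-3 + w)*(2*w) = 2*w*(-3 + w))
W(n, h) = n²
b = -31356 (b = (233 + 1)*(-134) = 234*(-134) = -31356)
√(W(680, X(-18, 10)) + b) = √(680² - 31356) = √(462400 - 31356) = √431044 = 2*√107761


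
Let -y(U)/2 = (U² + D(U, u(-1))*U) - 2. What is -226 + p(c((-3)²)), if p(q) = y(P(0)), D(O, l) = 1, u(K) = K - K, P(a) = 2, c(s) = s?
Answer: -234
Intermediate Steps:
u(K) = 0
y(U) = 4 - 2*U - 2*U² (y(U) = -2*((U² + 1*U) - 2) = -2*((U² + U) - 2) = -2*((U + U²) - 2) = -2*(-2 + U + U²) = 4 - 2*U - 2*U²)
p(q) = -8 (p(q) = 4 - 2*2 - 2*2² = 4 - 4 - 2*4 = 4 - 4 - 8 = -8)
-226 + p(c((-3)²)) = -226 - 8 = -234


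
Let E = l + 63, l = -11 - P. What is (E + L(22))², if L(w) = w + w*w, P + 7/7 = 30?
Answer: 279841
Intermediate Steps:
P = 29 (P = -1 + 30 = 29)
L(w) = w + w²
l = -40 (l = -11 - 1*29 = -11 - 29 = -40)
E = 23 (E = -40 + 63 = 23)
(E + L(22))² = (23 + 22*(1 + 22))² = (23 + 22*23)² = (23 + 506)² = 529² = 279841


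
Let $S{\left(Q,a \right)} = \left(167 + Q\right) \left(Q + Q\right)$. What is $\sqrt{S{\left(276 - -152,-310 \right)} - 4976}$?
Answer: $2 \sqrt{126086} \approx 710.17$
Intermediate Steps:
$S{\left(Q,a \right)} = 2 Q \left(167 + Q\right)$ ($S{\left(Q,a \right)} = \left(167 + Q\right) 2 Q = 2 Q \left(167 + Q\right)$)
$\sqrt{S{\left(276 - -152,-310 \right)} - 4976} = \sqrt{2 \left(276 - -152\right) \left(167 + \left(276 - -152\right)\right) - 4976} = \sqrt{2 \left(276 + 152\right) \left(167 + \left(276 + 152\right)\right) - 4976} = \sqrt{2 \cdot 428 \left(167 + 428\right) - 4976} = \sqrt{2 \cdot 428 \cdot 595 - 4976} = \sqrt{509320 - 4976} = \sqrt{504344} = 2 \sqrt{126086}$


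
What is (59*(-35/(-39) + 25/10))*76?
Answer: 594130/39 ≈ 15234.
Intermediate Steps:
(59*(-35/(-39) + 25/10))*76 = (59*(-35*(-1/39) + 25*(1/10)))*76 = (59*(35/39 + 5/2))*76 = (59*(265/78))*76 = (15635/78)*76 = 594130/39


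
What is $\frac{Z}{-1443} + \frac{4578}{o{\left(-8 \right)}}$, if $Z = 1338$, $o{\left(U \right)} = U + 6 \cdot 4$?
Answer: $\frac{1097441}{3848} \approx 285.2$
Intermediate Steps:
$o{\left(U \right)} = 24 + U$ ($o{\left(U \right)} = U + 24 = 24 + U$)
$\frac{Z}{-1443} + \frac{4578}{o{\left(-8 \right)}} = \frac{1338}{-1443} + \frac{4578}{24 - 8} = 1338 \left(- \frac{1}{1443}\right) + \frac{4578}{16} = - \frac{446}{481} + 4578 \cdot \frac{1}{16} = - \frac{446}{481} + \frac{2289}{8} = \frac{1097441}{3848}$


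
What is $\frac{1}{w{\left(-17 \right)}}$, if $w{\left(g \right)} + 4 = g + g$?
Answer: $- \frac{1}{38} \approx -0.026316$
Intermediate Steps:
$w{\left(g \right)} = -4 + 2 g$ ($w{\left(g \right)} = -4 + \left(g + g\right) = -4 + 2 g$)
$\frac{1}{w{\left(-17 \right)}} = \frac{1}{-4 + 2 \left(-17\right)} = \frac{1}{-4 - 34} = \frac{1}{-38} = - \frac{1}{38}$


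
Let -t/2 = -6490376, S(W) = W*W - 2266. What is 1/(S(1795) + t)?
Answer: 1/16200511 ≈ 6.1726e-8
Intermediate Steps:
S(W) = -2266 + W² (S(W) = W² - 2266 = -2266 + W²)
t = 12980752 (t = -2*(-6490376) = 12980752)
1/(S(1795) + t) = 1/((-2266 + 1795²) + 12980752) = 1/((-2266 + 3222025) + 12980752) = 1/(3219759 + 12980752) = 1/16200511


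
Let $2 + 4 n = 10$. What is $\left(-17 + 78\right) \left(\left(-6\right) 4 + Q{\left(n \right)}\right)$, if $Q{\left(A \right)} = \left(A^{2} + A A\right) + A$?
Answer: $-854$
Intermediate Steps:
$n = 2$ ($n = - \frac{1}{2} + \frac{1}{4} \cdot 10 = - \frac{1}{2} + \frac{5}{2} = 2$)
$Q{\left(A \right)} = A + 2 A^{2}$ ($Q{\left(A \right)} = \left(A^{2} + A^{2}\right) + A = 2 A^{2} + A = A + 2 A^{2}$)
$\left(-17 + 78\right) \left(\left(-6\right) 4 + Q{\left(n \right)}\right) = \left(-17 + 78\right) \left(\left(-6\right) 4 + 2 \left(1 + 2 \cdot 2\right)\right) = 61 \left(-24 + 2 \left(1 + 4\right)\right) = 61 \left(-24 + 2 \cdot 5\right) = 61 \left(-24 + 10\right) = 61 \left(-14\right) = -854$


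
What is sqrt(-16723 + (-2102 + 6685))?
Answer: 2*I*sqrt(3035) ≈ 110.18*I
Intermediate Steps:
sqrt(-16723 + (-2102 + 6685)) = sqrt(-16723 + 4583) = sqrt(-12140) = 2*I*sqrt(3035)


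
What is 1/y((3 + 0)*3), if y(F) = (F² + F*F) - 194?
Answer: -1/32 ≈ -0.031250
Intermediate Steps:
y(F) = -194 + 2*F² (y(F) = (F² + F²) - 194 = 2*F² - 194 = -194 + 2*F²)
1/y((3 + 0)*3) = 1/(-194 + 2*((3 + 0)*3)²) = 1/(-194 + 2*(3*3)²) = 1/(-194 + 2*9²) = 1/(-194 + 2*81) = 1/(-194 + 162) = 1/(-32) = -1/32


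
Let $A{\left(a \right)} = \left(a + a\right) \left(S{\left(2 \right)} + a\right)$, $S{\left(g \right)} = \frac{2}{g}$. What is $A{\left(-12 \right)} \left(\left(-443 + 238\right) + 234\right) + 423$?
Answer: $8079$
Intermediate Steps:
$A{\left(a \right)} = 2 a \left(1 + a\right)$ ($A{\left(a \right)} = \left(a + a\right) \left(\frac{2}{2} + a\right) = 2 a \left(2 \cdot \frac{1}{2} + a\right) = 2 a \left(1 + a\right)$)
$A{\left(-12 \right)} \left(\left(-443 + 238\right) + 234\right) + 423 = 2 \left(-12\right) \left(1 - 12\right) \left(\left(-443 + 238\right) + 234\right) + 423 = 2 \left(-12\right) \left(-11\right) \left(-205 + 234\right) + 423 = 264 \cdot 29 + 423 = 7656 + 423 = 8079$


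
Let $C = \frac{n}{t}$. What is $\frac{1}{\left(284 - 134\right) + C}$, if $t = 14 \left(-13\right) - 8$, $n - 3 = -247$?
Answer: $\frac{95}{14372} \approx 0.0066101$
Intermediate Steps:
$n = -244$ ($n = 3 - 247 = -244$)
$t = -190$ ($t = -182 - 8 = -190$)
$C = \frac{122}{95}$ ($C = - \frac{244}{-190} = \left(-244\right) \left(- \frac{1}{190}\right) = \frac{122}{95} \approx 1.2842$)
$\frac{1}{\left(284 - 134\right) + C} = \frac{1}{\left(284 - 134\right) + \frac{122}{95}} = \frac{1}{150 + \frac{122}{95}} = \frac{1}{\frac{14372}{95}} = \frac{95}{14372}$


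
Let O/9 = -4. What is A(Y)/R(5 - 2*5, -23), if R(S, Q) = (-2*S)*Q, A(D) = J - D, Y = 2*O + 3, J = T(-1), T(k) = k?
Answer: -34/115 ≈ -0.29565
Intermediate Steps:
O = -36 (O = 9*(-4) = -36)
J = -1
Y = -69 (Y = 2*(-36) + 3 = -72 + 3 = -69)
A(D) = -1 - D
R(S, Q) = -2*Q*S
A(Y)/R(5 - 2*5, -23) = (-1 - 1*(-69))/((-2*(-23)*(5 - 2*5))) = (-1 + 69)/((-2*(-23)*(5 - 10))) = 68/((-2*(-23)*(-5))) = 68/(-230) = 68*(-1/230) = -34/115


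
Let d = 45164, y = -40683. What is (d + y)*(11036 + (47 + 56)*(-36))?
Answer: 32836768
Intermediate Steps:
(d + y)*(11036 + (47 + 56)*(-36)) = (45164 - 40683)*(11036 + (47 + 56)*(-36)) = 4481*(11036 + 103*(-36)) = 4481*(11036 - 3708) = 4481*7328 = 32836768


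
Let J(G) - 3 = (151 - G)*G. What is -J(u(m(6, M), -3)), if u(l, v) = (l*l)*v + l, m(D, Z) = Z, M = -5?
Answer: 18477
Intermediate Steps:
u(l, v) = l + v*l**2 (u(l, v) = l**2*v + l = v*l**2 + l = l + v*l**2)
J(G) = 3 + G*(151 - G) (J(G) = 3 + (151 - G)*G = 3 + G*(151 - G))
-J(u(m(6, M), -3)) = -(3 - (-5*(1 - 5*(-3)))**2 + 151*(-5*(1 - 5*(-3)))) = -(3 - (-5*(1 + 15))**2 + 151*(-5*(1 + 15))) = -(3 - (-5*16)**2 + 151*(-5*16)) = -(3 - 1*(-80)**2 + 151*(-80)) = -(3 - 1*6400 - 12080) = -(3 - 6400 - 12080) = -1*(-18477) = 18477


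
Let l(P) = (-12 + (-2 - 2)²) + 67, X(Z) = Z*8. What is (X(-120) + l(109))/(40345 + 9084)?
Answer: -889/49429 ≈ -0.017985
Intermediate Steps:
X(Z) = 8*Z
l(P) = 71 (l(P) = (-12 + (-4)²) + 67 = (-12 + 16) + 67 = 4 + 67 = 71)
(X(-120) + l(109))/(40345 + 9084) = (8*(-120) + 71)/(40345 + 9084) = (-960 + 71)/49429 = -889*1/49429 = -889/49429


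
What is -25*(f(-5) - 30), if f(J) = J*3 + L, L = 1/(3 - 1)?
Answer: 2225/2 ≈ 1112.5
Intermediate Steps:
L = ½ (L = 1/2 = ½ ≈ 0.50000)
f(J) = ½ + 3*J (f(J) = J*3 + ½ = 3*J + ½ = ½ + 3*J)
-25*(f(-5) - 30) = -25*((½ + 3*(-5)) - 30) = -25*((½ - 15) - 30) = -25*(-29/2 - 30) = -25*(-89/2) = 2225/2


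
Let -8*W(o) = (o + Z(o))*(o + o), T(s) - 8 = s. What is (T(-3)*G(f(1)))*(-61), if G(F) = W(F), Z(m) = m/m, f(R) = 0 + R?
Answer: 305/2 ≈ 152.50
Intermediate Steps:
T(s) = 8 + s
f(R) = R
Z(m) = 1
W(o) = -o*(1 + o)/4 (W(o) = -(o + 1)*(o + o)/8 = -(1 + o)*2*o/8 = -o*(1 + o)/4)
G(F) = -F*(1 + F)/4
(T(-3)*G(f(1)))*(-61) = ((8 - 3)*(-1/4*1*(1 + 1)))*(-61) = (5*(-1/4*1*2))*(-61) = (5*(-1/2))*(-61) = -5/2*(-61) = 305/2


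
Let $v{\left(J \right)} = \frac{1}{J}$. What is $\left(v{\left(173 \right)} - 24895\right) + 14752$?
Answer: $- \frac{1754738}{173} \approx -10143.0$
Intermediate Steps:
$\left(v{\left(173 \right)} - 24895\right) + 14752 = \left(\frac{1}{173} - 24895\right) + 14752 = - \frac{4306834}{173} + 14752 = - \frac{1754738}{173}$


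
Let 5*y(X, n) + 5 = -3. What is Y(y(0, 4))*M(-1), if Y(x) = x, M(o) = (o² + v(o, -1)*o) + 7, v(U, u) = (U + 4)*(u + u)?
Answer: -112/5 ≈ -22.400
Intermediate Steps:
v(U, u) = 2*u*(4 + U) (v(U, u) = (4 + U)*(2*u) = 2*u*(4 + U))
y(X, n) = -8/5 (y(X, n) = -1 + (⅕)*(-3) = -1 - ⅗ = -8/5)
M(o) = 7 + o² + o*(-8 - 2*o) (M(o) = (o² + (2*(-1)*(4 + o))*o) + 7 = (o² + (-8 - 2*o)*o) + 7 = (o² + o*(-8 - 2*o)) + 7 = 7 + o² + o*(-8 - 2*o))
Y(y(0, 4))*M(-1) = -8*(7 - 1*(-1)² - 8*(-1))/5 = -8*(7 - 1*1 + 8)/5 = -8*(7 - 1 + 8)/5 = -8/5*14 = -112/5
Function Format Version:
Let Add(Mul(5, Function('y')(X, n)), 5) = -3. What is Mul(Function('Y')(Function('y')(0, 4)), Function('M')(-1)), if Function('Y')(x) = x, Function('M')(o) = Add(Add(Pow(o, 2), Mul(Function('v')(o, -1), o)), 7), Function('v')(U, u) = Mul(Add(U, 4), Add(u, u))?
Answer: Rational(-112, 5) ≈ -22.400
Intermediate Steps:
Function('v')(U, u) = Mul(2, u, Add(4, U)) (Function('v')(U, u) = Mul(Add(4, U), Mul(2, u)) = Mul(2, u, Add(4, U)))
Function('y')(X, n) = Rational(-8, 5) (Function('y')(X, n) = Add(-1, Mul(Rational(1, 5), -3)) = Add(-1, Rational(-3, 5)) = Rational(-8, 5))
Function('M')(o) = Add(7, Pow(o, 2), Mul(o, Add(-8, Mul(-2, o)))) (Function('M')(o) = Add(Add(Pow(o, 2), Mul(Mul(2, -1, Add(4, o)), o)), 7) = Add(Add(Pow(o, 2), Mul(Add(-8, Mul(-2, o)), o)), 7) = Add(Add(Pow(o, 2), Mul(o, Add(-8, Mul(-2, o)))), 7) = Add(7, Pow(o, 2), Mul(o, Add(-8, Mul(-2, o)))))
Mul(Function('Y')(Function('y')(0, 4)), Function('M')(-1)) = Mul(Rational(-8, 5), Add(7, Mul(-1, Pow(-1, 2)), Mul(-8, -1))) = Mul(Rational(-8, 5), Add(7, Mul(-1, 1), 8)) = Mul(Rational(-8, 5), Add(7, -1, 8)) = Mul(Rational(-8, 5), 14) = Rational(-112, 5)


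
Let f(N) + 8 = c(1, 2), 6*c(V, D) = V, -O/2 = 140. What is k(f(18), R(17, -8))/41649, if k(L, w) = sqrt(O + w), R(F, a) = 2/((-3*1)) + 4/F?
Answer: I*sqrt(729402)/2124099 ≈ 0.00040208*I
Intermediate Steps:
O = -280 (O = -2*140 = -280)
c(V, D) = V/6
f(N) = -47/6 (f(N) = -8 + (1/6)*1 = -8 + 1/6 = -47/6)
R(F, a) = -2/3 + 4/F (R(F, a) = 2/(-3) + 4/F = 2*(-1/3) + 4/F = -2/3 + 4/F)
k(L, w) = sqrt(-280 + w)
k(f(18), R(17, -8))/41649 = sqrt(-280 + (-2/3 + 4/17))/41649 = sqrt(-280 + (-2/3 + 4*(1/17)))*(1/41649) = sqrt(-280 + (-2/3 + 4/17))*(1/41649) = sqrt(-280 - 22/51)*(1/41649) = sqrt(-14302/51)*(1/41649) = (I*sqrt(729402)/51)*(1/41649) = I*sqrt(729402)/2124099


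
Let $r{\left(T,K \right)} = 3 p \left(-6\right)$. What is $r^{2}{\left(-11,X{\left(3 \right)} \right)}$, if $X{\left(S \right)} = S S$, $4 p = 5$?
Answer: $\frac{2025}{4} \approx 506.25$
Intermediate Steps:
$p = \frac{5}{4}$ ($p = \frac{1}{4} \cdot 5 = \frac{5}{4} \approx 1.25$)
$X{\left(S \right)} = S^{2}$
$r{\left(T,K \right)} = - \frac{45}{2}$ ($r{\left(T,K \right)} = 3 \cdot \frac{5}{4} \left(-6\right) = \frac{15}{4} \left(-6\right) = - \frac{45}{2}$)
$r^{2}{\left(-11,X{\left(3 \right)} \right)} = \left(- \frac{45}{2}\right)^{2} = \frac{2025}{4}$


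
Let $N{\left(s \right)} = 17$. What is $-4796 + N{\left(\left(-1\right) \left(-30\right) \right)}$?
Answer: $-4779$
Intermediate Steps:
$-4796 + N{\left(\left(-1\right) \left(-30\right) \right)} = -4796 + 17 = -4779$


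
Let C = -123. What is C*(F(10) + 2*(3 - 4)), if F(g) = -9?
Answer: 1353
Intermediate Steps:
C*(F(10) + 2*(3 - 4)) = -123*(-9 + 2*(3 - 4)) = -123*(-9 + 2*(-1)) = -123*(-9 - 2) = -123*(-11) = 1353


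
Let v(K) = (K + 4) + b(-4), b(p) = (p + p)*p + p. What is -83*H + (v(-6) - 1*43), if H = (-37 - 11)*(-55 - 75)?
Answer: -517937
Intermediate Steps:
b(p) = p + 2*p² (b(p) = (2*p)*p + p = 2*p² + p = p + 2*p²)
v(K) = 32 + K (v(K) = (K + 4) - 4*(1 + 2*(-4)) = (4 + K) - 4*(1 - 8) = (4 + K) - 4*(-7) = (4 + K) + 28 = 32 + K)
H = 6240 (H = -48*(-130) = 6240)
-83*H + (v(-6) - 1*43) = -83*6240 + ((32 - 6) - 1*43) = -517920 + (26 - 43) = -517920 - 17 = -517937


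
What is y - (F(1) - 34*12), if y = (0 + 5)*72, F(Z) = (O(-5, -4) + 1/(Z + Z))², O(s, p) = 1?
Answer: 3063/4 ≈ 765.75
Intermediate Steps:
F(Z) = (1 + 1/(2*Z))² (F(Z) = (1 + 1/(Z + Z))² = (1 + 1/(2*Z))²)
y = 360 (y = 5*72 = 360)
y - (F(1) - 34*12) = 360 - ((¼)*(1 + 2*1)²/1² - 34*12) = 360 - ((¼)*1*(1 + 2)² - 408) = 360 - ((¼)*1*3² - 408) = 360 - ((¼)*1*9 - 408) = 360 - (9/4 - 408) = 360 - 1*(-1623/4) = 360 + 1623/4 = 3063/4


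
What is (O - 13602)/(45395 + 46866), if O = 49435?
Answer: 35833/92261 ≈ 0.38839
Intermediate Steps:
(O - 13602)/(45395 + 46866) = (49435 - 13602)/(45395 + 46866) = 35833/92261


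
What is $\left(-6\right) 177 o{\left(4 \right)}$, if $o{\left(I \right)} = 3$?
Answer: $-3186$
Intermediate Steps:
$\left(-6\right) 177 o{\left(4 \right)} = \left(-6\right) 177 \cdot 3 = \left(-1062\right) 3 = -3186$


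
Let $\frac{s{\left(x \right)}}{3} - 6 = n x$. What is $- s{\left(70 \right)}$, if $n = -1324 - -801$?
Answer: $109812$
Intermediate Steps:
$n = -523$ ($n = -1324 + 801 = -523$)
$s{\left(x \right)} = 18 - 1569 x$ ($s{\left(x \right)} = 18 + 3 \left(- 523 x\right) = 18 - 1569 x$)
$- s{\left(70 \right)} = - (18 - 109830) = \left(-1\right) \left(-109812\right) = 109812$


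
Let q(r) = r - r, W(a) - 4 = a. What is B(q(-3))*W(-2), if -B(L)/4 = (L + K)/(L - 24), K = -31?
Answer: -31/3 ≈ -10.333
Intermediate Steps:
W(a) = 4 + a
q(r) = 0
B(L) = -4*(-31 + L)/(-24 + L) (B(L) = -4*(L - 31)/(L - 24) = -4*(-31 + L)/(-24 + L))
B(q(-3))*W(-2) = (4*(31 - 1*0)/(-24 + 0))*(4 - 2) = (4*(31 + 0)/(-24))*2 = (4*(-1/24)*31)*2 = -31/6*2 = -31/3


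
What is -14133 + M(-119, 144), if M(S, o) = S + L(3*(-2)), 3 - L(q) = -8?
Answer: -14241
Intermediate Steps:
L(q) = 11 (L(q) = 3 - 1*(-8) = 3 + 8 = 11)
M(S, o) = 11 + S (M(S, o) = S + 11 = 11 + S)
-14133 + M(-119, 144) = -14133 + (11 - 119) = -14133 - 108 = -14241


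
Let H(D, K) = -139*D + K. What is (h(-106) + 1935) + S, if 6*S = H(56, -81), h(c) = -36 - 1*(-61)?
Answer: 3895/6 ≈ 649.17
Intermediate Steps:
h(c) = 25 (h(c) = -36 + 61 = 25)
H(D, K) = K - 139*D
S = -7865/6 (S = (-81 - 139*56)/6 = (-81 - 7784)/6 = (⅙)*(-7865) = -7865/6 ≈ -1310.8)
(h(-106) + 1935) + S = (25 + 1935) - 7865/6 = 1960 - 7865/6 = 3895/6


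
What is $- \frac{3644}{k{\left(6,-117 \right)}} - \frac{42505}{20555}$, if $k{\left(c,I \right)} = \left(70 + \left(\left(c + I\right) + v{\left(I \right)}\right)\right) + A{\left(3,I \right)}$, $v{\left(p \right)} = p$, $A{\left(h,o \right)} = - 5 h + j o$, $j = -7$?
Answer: $- \frac{10236065}{1327853} \approx -7.7087$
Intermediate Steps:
$A{\left(h,o \right)} = - 7 o - 5 h$ ($A{\left(h,o \right)} = - 5 h - 7 o = - 7 o - 5 h$)
$k{\left(c,I \right)} = 55 + c - 5 I$ ($k{\left(c,I \right)} = \left(70 + \left(\left(c + I\right) + I\right)\right) - \left(15 + 7 I\right) = \left(70 + \left(\left(I + c\right) + I\right)\right) - \left(15 + 7 I\right) = \left(70 + \left(c + 2 I\right)\right) - \left(15 + 7 I\right) = \left(70 + c + 2 I\right) - \left(15 + 7 I\right) = 55 + c - 5 I$)
$- \frac{3644}{k{\left(6,-117 \right)}} - \frac{42505}{20555} = - \frac{3644}{55 + 6 - -585} - \frac{42505}{20555} = - \frac{3644}{55 + 6 + 585} - \frac{8501}{4111} = - \frac{3644}{646} - \frac{8501}{4111} = \left(-3644\right) \frac{1}{646} - \frac{8501}{4111} = - \frac{1822}{323} - \frac{8501}{4111} = - \frac{10236065}{1327853}$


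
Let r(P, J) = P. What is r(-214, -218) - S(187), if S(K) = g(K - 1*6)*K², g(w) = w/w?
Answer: -35183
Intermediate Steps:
g(w) = 1
S(K) = K² (S(K) = 1*K² = K²)
r(-214, -218) - S(187) = -214 - 1*187² = -214 - 1*34969 = -214 - 34969 = -35183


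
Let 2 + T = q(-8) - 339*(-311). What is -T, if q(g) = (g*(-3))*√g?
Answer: -105427 - 48*I*√2 ≈ -1.0543e+5 - 67.882*I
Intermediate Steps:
q(g) = -3*g^(3/2) (q(g) = (-3*g)*√g = -3*g^(3/2))
T = 105427 + 48*I*√2 (T = -2 + (-(-48)*I*√2 - 339*(-311)) = -2 + (-(-48)*I*√2 + 105429) = -2 + (48*I*√2 + 105429) = -2 + (105429 + 48*I*√2) = 105427 + 48*I*√2 ≈ 1.0543e+5 + 67.882*I)
-T = -(105427 + 48*I*√2) = -105427 - 48*I*√2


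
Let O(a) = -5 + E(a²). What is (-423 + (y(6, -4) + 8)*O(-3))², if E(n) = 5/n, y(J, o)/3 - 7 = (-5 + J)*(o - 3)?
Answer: 17032129/81 ≈ 2.1027e+5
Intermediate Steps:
y(J, o) = 21 + 3*(-5 + J)*(-3 + o) (y(J, o) = 21 + 3*((-5 + J)*(o - 3)) = 21 + 3*((-5 + J)*(-3 + o)) = 21 + 3*(-5 + J)*(-3 + o))
O(a) = -5 + 5/a² (O(a) = -5 + 5/(a²) = -5 + 5/a²)
(-423 + (y(6, -4) + 8)*O(-3))² = (-423 + ((66 - 15*(-4) - 9*6 + 3*6*(-4)) + 8)*(-5 + 5/(-3)²))² = (-423 + ((66 + 60 - 54 - 72) + 8)*(-5 + 5*(⅑)))² = (-423 + (0 + 8)*(-5 + 5/9))² = (-423 + 8*(-40/9))² = (-423 - 320/9)² = (-4127/9)² = 17032129/81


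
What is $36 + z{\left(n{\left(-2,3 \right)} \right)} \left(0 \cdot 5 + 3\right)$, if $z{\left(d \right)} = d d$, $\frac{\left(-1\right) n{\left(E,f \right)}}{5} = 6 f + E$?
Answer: $19236$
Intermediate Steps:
$n{\left(E,f \right)} = - 30 f - 5 E$ ($n{\left(E,f \right)} = - 5 \left(6 f + E\right) = - 5 \left(E + 6 f\right) = - 30 f - 5 E$)
$z{\left(d \right)} = d^{2}$
$36 + z{\left(n{\left(-2,3 \right)} \right)} \left(0 \cdot 5 + 3\right) = 36 + \left(\left(-30\right) 3 - -10\right)^{2} \left(0 \cdot 5 + 3\right) = 36 + \left(-90 + 10\right)^{2} \left(0 + 3\right) = 36 + \left(-80\right)^{2} \cdot 3 = 36 + 6400 \cdot 3 = 36 + 19200 = 19236$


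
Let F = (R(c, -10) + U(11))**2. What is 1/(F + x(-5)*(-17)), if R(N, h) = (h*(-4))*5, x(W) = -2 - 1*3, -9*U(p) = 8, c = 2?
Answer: 81/3218149 ≈ 2.5170e-5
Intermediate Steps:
U(p) = -8/9 (U(p) = -1/9*8 = -8/9)
x(W) = -5 (x(W) = -2 - 3 = -5)
R(N, h) = -20*h (R(N, h) = -4*h*5 = -20*h)
F = 3211264/81 (F = (-20*(-10) - 8/9)**2 = (200 - 8/9)**2 = (1792/9)**2 = 3211264/81 ≈ 39645.)
1/(F + x(-5)*(-17)) = 1/(3211264/81 - 5*(-17)) = 1/(3211264/81 + 85) = 1/(3218149/81) = 81/3218149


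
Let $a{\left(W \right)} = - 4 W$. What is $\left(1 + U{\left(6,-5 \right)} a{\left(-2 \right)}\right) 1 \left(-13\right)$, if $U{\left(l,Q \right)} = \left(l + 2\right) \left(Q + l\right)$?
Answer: $-845$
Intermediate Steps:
$U{\left(l,Q \right)} = \left(2 + l\right) \left(Q + l\right)$
$\left(1 + U{\left(6,-5 \right)} a{\left(-2 \right)}\right) 1 \left(-13\right) = \left(1 + \left(6^{2} + 2 \left(-5\right) + 2 \cdot 6 - 30\right) \left(\left(-4\right) \left(-2\right)\right)\right) 1 \left(-13\right) = \left(1 + \left(36 - 10 + 12 - 30\right) 8\right) 1 \left(-13\right) = \left(1 + 8 \cdot 8\right) 1 \left(-13\right) = \left(1 + 64\right) 1 \left(-13\right) = 65 \cdot 1 \left(-13\right) = 65 \left(-13\right) = -845$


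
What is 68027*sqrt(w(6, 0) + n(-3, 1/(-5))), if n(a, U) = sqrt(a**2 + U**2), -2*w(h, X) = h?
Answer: 68027*sqrt(-75 + 5*sqrt(226))/5 ≈ 5551.3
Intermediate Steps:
w(h, X) = -h/2
n(a, U) = sqrt(U**2 + a**2)
68027*sqrt(w(6, 0) + n(-3, 1/(-5))) = 68027*sqrt(-1/2*6 + sqrt((1/(-5))**2 + (-3)**2)) = 68027*sqrt(-3 + sqrt((-1/5)**2 + 9)) = 68027*sqrt(-3 + sqrt(1/25 + 9)) = 68027*sqrt(-3 + sqrt(226/25)) = 68027*sqrt(-3 + sqrt(226)/5)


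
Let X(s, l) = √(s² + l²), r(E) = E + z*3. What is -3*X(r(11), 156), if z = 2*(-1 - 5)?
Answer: -3*√24961 ≈ -473.97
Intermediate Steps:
z = -12 (z = 2*(-6) = -12)
r(E) = -36 + E (r(E) = E - 12*3 = E - 36 = -36 + E)
X(s, l) = √(l² + s²)
-3*X(r(11), 156) = -3*√(156² + (-36 + 11)²) = -3*√(24336 + (-25)²) = -3*√(24336 + 625) = -3*√24961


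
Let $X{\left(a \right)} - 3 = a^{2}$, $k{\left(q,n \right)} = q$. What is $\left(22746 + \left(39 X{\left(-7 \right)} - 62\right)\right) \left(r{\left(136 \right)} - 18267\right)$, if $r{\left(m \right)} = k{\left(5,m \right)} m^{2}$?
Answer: $1833951656$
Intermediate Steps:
$X{\left(a \right)} = 3 + a^{2}$
$r{\left(m \right)} = 5 m^{2}$
$\left(22746 + \left(39 X{\left(-7 \right)} - 62\right)\right) \left(r{\left(136 \right)} - 18267\right) = \left(22746 - \left(62 - 39 \left(3 + \left(-7\right)^{2}\right)\right)\right) \left(5 \cdot 136^{2} - 18267\right) = \left(22746 - \left(62 - 39 \left(3 + 49\right)\right)\right) \left(5 \cdot 18496 - 18267\right) = \left(22746 + \left(39 \cdot 52 - 62\right)\right) \left(92480 - 18267\right) = \left(22746 + \left(2028 - 62\right)\right) 74213 = \left(22746 + 1966\right) 74213 = 24712 \cdot 74213 = 1833951656$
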